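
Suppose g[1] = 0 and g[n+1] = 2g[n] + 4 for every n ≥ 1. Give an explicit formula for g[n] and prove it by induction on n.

Claim: g[n] = 2^{n+1} − 4.

Base case: g[1] = 0, and 2^{1+1} − 4 = 4 − 4 = 0.
Assume g[r] = 2^{r+1} − 4 for some r ≥ 1.
Then g[r+1] = 2g[r] + 4 = 2·(2^{r+1} − 4) + 4 = 2^{r+2} − 8 + 4 = 2^{r+2} − 4.
So the formula holds for r+1, and by induction g[n] = 2^{n+1} − 4 for all n ≥ 1.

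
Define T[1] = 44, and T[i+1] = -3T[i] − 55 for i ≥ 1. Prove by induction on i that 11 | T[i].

Base case: T[1] = 44 = 11·4, so 11 | T[1].
Assume 11 | T[k], so T[k] = 11t for some integer t.
Then T[k+1] = -3T[k] − 55 = -3·(11t) − 55 = 11(-3t − 5), so 11 | T[k+1].
Hence 11 | T[i] for every i ≥ 1, by induction.

11 | T[i]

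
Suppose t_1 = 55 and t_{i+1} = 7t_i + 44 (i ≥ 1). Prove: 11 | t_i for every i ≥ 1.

Base case: t_1 = 55 = 11·5, so 11 | t_1.
Assume 11 | t_r, so t_r = 11s for some integer s.
Then t_{r+1} = 7t_r + 44 = 7·(11s) + 44 = 11(7s + 4), so 11 | t_{r+1}.
So the property holds for r+1, and by induction 11 | t_i for all i ≥ 1.

11 | t_i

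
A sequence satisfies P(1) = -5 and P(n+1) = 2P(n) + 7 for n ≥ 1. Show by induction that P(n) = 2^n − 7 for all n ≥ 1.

Base case: P(1) = -5, and 2^1 − 7 = 2 − 7 = -5.
Assume P(k) = 2^k − 7 for some k ≥ 1.
Then P(k+1) = 2P(k) + 7 = 2·(2^k − 7) + 7 = 2^{k+1} − 14 + 7 = 2^{k+1} − 7.
By induction, P(n) = 2^n − 7 for all n ≥ 1.

P(n) = 2^n − 7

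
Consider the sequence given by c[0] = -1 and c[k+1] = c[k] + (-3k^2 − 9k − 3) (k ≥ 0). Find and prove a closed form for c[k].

Claim: c[k] = -k^3 − 3k^2 + k − 1.

Base case: c[0] = -1, and -0^3 − 3·0^2 + 0 − 1 = -1.
Assume c[r] = -r^3 − 3r^2 + r − 1.
Then c[r+1] = c[r] + (-3r^2 − 9r − 3) = (-r^3 − 3r^2 + r − 1) + (-3r^2 − 9r − 3) = -r^3 − 6r^2 − 8r − 4,
and -(r+1)^3 − 3·(r+1)^2 + (r+1) − 1 = -r^3 − 6r^2 − 8r − 4.
This completes the inductive step, so c[k] = -k^3 − 3k^2 + k − 1 for all k ≥ 0.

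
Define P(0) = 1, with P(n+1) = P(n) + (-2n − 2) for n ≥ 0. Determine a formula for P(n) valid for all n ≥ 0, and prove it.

Claim: P(n) = -n^2 − n + 1.

Base case: P(0) = 1, and -0^2 − 0 + 1 = 1.
Assume P(k) = -k^2 − k + 1.
Then P(k+1) = P(k) + (-2k − 2) = (-k^2 − k + 1) + (-2k − 2) = -k^2 − 3k − 1,
and -(k+1)^2 − (k+1) + 1 = -k^2 − 3k − 1.
This completes the inductive step, so P(n) = -n^2 − n + 1 for all n ≥ 0.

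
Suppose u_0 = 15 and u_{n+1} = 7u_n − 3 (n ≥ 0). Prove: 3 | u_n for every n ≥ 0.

Base case: u_0 = 15 = 3·5, so 3 | u_0.
Assume 3 | u_k, so u_k = 3t for some integer t.
Then u_{k+1} = 7u_k − 3 = 7·(3t) − 3 = 3(7t − 1), so 3 | u_{k+1}.
Hence 3 | u_n for every n ≥ 0, by induction.

3 | u_n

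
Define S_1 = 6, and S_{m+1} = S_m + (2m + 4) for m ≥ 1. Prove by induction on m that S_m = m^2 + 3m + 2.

Base case: S_1 = 6, and 1^2 + 3·1 + 2 = 6.
Assume S_r = r^2 + 3r + 2.
Then S_{r+1} = S_r + (2r + 4) = (r^2 + 3r + 2) + (2r + 4) = r^2 + 5r + 6,
and (r+1)^2 + 3·(r+1) + 2 = r^2 + 5r + 6.
By induction, S_m = m^2 + 3m + 2 for all m ≥ 1.

S_m = m^2 + 3m + 2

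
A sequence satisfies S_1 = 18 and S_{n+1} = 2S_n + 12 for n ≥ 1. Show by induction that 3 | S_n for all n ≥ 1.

Base case: S_1 = 18 = 3·6, so 3 | S_1.
Assume 3 | S_r, so S_r = 3t for some integer t.
Then S_{r+1} = 2S_r + 12 = 2·(3t) + 12 = 3(2t + 4), so 3 | S_{r+1}.
By induction, 3 | S_n for all n ≥ 1.

3 | S_n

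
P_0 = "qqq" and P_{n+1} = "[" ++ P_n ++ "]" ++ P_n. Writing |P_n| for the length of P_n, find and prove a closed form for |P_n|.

Claim: |P_n| = 5·2^n − 2.

Base case: |P_0| = 3, and 5·2^0 − 2 = 3.
Assume |P_m| = 5·2^m − 2.
Then |P_{m+1}| = 1 + |P_m| + 1 + |P_m| = 2|P_m| + 2 = 2(5·2^m − 2) + 2 = 5·2^{m+1} − 4 + 2 = 5·2^{m+1} − 2.
So the formula holds for m+1, and by induction |P_n| = 5·2^n − 2 for all n ≥ 0.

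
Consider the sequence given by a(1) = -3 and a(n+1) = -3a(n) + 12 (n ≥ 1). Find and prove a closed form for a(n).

Claim: a(n) = 2·(-3)^n + 3.

Base case: a(1) = -3, and 2·(-3)^1 + 3 = -6 + 3 = -3.
Assume a(r) = 2·(-3)^r + 3 for some r ≥ 1.
Then a(r+1) = -3a(r) + 12 = -3·(2·(-3)^r + 3) + 12 = -6·(-3)^r − 9 + 12 = 2·(-3)^{r+1} + 3.
So the formula holds for r+1, and by induction a(n) = 2·(-3)^n + 3 for all n ≥ 1.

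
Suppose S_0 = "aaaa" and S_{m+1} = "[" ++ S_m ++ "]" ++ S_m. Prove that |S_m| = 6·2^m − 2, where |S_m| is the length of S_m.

Base case: |S_0| = 4, and 6·2^0 − 2 = 4.
Assume |S_r| = 6·2^r − 2.
Then |S_{r+1}| = 1 + |S_r| + 1 + |S_r| = 2|S_r| + 2 = 2(6·2^r − 2) + 2 = 6·2^{r+1} − 4 + 2 = 6·2^{r+1} − 2.
By induction, |S_m| = 6·2^m − 2 for all m ≥ 0.

|S_m| = 6·2^m − 2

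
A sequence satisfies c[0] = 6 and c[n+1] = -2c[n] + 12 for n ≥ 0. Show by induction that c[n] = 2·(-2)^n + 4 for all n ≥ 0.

Base case: c[0] = 6, and 2·(-2)^0 + 4 = 2 + 4 = 6.
Assume c[k] = 2·(-2)^k + 4 for some k ≥ 0.
Then c[k+1] = -2c[k] + 12 = -2·(2·(-2)^k + 4) + 12 = -4·(-2)^k − 8 + 12 = 2·(-2)^{k+1} + 4.
Hence c[n] = 2·(-2)^n + 4 for every n ≥ 0, by induction.

c[n] = 2·(-2)^n + 4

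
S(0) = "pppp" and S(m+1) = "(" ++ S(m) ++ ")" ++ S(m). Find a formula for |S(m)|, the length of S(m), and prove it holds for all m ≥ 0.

Claim: |S(m)| = 6·2^m − 2.

Base case: |S(0)| = 4, and 6·2^0 − 2 = 4.
Assume |S(r)| = 6·2^r − 2.
Then |S(r+1)| = 1 + |S(r)| + 1 + |S(r)| = 2|S(r)| + 2 = 2(6·2^r − 2) + 2 = 6·2^{r+1} − 4 + 2 = 6·2^{r+1} − 2.
Hence |S(m)| = 6·2^m − 2 for every m ≥ 0, by induction.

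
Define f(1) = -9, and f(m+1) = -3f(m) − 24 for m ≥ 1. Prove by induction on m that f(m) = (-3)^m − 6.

Base case: f(1) = -9, and (-3)^1 − 6 = -3 − 6 = -9.
Assume f(k) = (-3)^k − 6 for some k ≥ 1.
Then f(k+1) = -3f(k) − 24 = -3·((-3)^k − 6) − 24 = -3·(-3)^k + 18 − 24 = (-3)^{k+1} − 6.
This completes the inductive step, so f(m) = (-3)^m − 6 for all m ≥ 1.

f(m) = (-3)^m − 6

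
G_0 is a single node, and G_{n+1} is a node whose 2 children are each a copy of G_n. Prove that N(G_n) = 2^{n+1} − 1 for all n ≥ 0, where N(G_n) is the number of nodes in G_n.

Base case: N(G_0) = 1, and 2^{0+1} − 1 = 1.
Assume N(G_r) = 2^{r+1} − 1.
Then N(G_{r+1}) = 1 + 2N(G_r) = 1 + 2(2^{r+1} − 1) = 2^{r+2} − 2 + 1 = 2^{r+2} − 1.
By induction, N(G_n) = 2^{n+1} − 1 for all n ≥ 0.

N(G_n) = 2^{n+1} − 1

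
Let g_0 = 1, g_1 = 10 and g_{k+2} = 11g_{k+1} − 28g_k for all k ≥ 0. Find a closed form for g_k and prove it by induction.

Claim: g_k = 2·7^k − 4^k.

Base cases: g_0 = 1 and 2·7^0 − 4^0 = 1; g_1 = 10 and 2·7^1 − 4^1 = 10.
Assume g_j = 2·7^j − 4^j for all 0 ≤ j ≤ r, where r ≥ 1.
Then g_{r+1} = 11g_r − 28g_{r−1} = 11·(2·7^r − 4^r) − 28·(2·7^{r−1} − 4^{r−1}) = 2·(11·7 − 28)7^{r−1} − (11·4 − 28)4^{r−1} = 98·7^{r−1} − 16·4^{r−1} = 2·7^{r+1} − 4^{r+1}.
By strong induction, g_k = 2·7^k − 4^k for all k ≥ 0.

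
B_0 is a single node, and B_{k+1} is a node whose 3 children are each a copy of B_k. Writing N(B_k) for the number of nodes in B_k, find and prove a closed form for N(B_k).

Claim: N(B_k) = (3^{k+1} − 1)/2.

Base case: N(B_0) = 1, and (3^{0+1} − 1)/2 = 1.
Assume N(B_m) = (3^{m+1} − 1)/2.
Then N(B_{m+1}) = 1 + 3N(B_m) = 1 + 3·(3^{m+1} − 1)/2 = 1 + (3^{m+2} − 3)/2 = (2 + 3^{m+2} − 3)/2 = (3^{m+2} − 1)/2.
By induction, N(B_k) = (3^{k+1} − 1)/2 for all k ≥ 0.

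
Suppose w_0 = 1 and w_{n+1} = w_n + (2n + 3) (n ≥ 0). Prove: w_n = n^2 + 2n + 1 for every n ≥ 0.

Base case: w_0 = 1, and 0^2 + 2·0 + 1 = 1.
Assume w_j = j^2 + 2j + 1.
Then w_{j+1} = w_j + (2j + 3) = (j^2 + 2j + 1) + (2j + 3) = j^2 + 4j + 4,
and (j+1)^2 + 2·(j+1) + 1 = j^2 + 4j + 4.
By induction, w_n = n^2 + 2n + 1 for all n ≥ 0.

w_n = n^2 + 2n + 1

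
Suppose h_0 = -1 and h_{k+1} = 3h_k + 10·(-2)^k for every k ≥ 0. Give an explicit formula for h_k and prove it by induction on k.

Claim: h_k = 3^k − 2·(-2)^k.

Base case: h_0 = -1, and 3^0 − 2·(-2)^0 = 1 − 2 = -1.
Assume h_r = 3^r − 2·(-2)^r for some r ≥ 0.
Then h_{r+1} = 3h_r + 10·(-2)^r = 3·(3^r − 2·(-2)^r) + 10·(-2)^r = 3^{r+1} − 6·(-2)^r + 10·(-2)^r = 3^{r+1} + 4·(-2)^r = 3^{r+1} − 2·(-2)^{r+1}.
By induction, h_k = 3^k − 2·(-2)^k for all k ≥ 0.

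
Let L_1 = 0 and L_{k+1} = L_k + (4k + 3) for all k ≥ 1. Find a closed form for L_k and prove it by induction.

Claim: L_k = 2k^2 + k − 3.

Base case: L_1 = 0, and 2·1^2 + 1 − 3 = 0.
Assume L_r = 2r^2 + r − 3.
Then L_{r+1} = L_r + (4r + 3) = (2r^2 + r − 3) + (4r + 3) = 2r^2 + 5r,
and 2·(r+1)^2 + (r+1) − 3 = 2r^2 + 5r.
This completes the inductive step, so L_k = 2k^2 + k − 3 for all k ≥ 1.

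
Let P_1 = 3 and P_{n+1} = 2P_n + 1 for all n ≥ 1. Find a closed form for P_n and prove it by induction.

Claim: P_n = 2^{n+1} − 1.

Base case: P_1 = 3, and 2^{1+1} − 1 = 4 − 1 = 3.
Assume P_k = 2^{k+1} − 1 for some k ≥ 1.
Then P_{k+1} = 2P_k + 1 = 2·(2^{k+1} − 1) + 1 = 2^{k+2} − 2 + 1 = 2^{k+2} − 1.
Hence P_n = 2^{n+1} − 1 for every n ≥ 1, by induction.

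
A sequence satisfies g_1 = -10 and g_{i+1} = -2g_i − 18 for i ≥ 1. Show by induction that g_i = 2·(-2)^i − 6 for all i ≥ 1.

Base case: g_1 = -10, and 2·(-2)^1 − 6 = -4 − 6 = -10.
Assume g_j = 2·(-2)^j − 6 for some j ≥ 1.
Then g_{j+1} = -2g_j − 18 = -2·(2·(-2)^j − 6) − 18 = -4·(-2)^j + 12 − 18 = 2·(-2)^{j+1} − 6.
So the formula holds for j+1, and by induction g_i = 2·(-2)^i − 6 for all i ≥ 1.

g_i = 2·(-2)^i − 6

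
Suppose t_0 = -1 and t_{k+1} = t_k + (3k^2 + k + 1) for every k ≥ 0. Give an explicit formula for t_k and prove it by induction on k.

Claim: t_k = k^3 − k^2 + k − 1.

Base case: t_0 = -1, and 0^3 − 0^2 + 0 − 1 = -1.
Assume t_m = m^3 − m^2 + m − 1.
Then t_{m+1} = t_m + (3m^2 + m + 1) = (m^3 − m^2 + m − 1) + (3m^2 + m + 1) = m^3 + 2m^2 + 2m,
and (m+1)^3 − (m+1)^2 + (m+1) − 1 = m^3 + 2m^2 + 2m.
This completes the inductive step, so t_k = k^3 − k^2 + k − 1 for all k ≥ 0.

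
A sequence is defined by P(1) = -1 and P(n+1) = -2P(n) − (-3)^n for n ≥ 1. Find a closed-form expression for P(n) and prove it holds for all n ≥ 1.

Claim: P(n) = -(-2)^n + (-3)^n.

Base case: P(1) = -1, and -(-2)^1 + (-3)^1 = 2 − 3 = -1.
Assume P(r) = -(-2)^r + (-3)^r for some r ≥ 1.
Then P(r+1) = -2P(r) − (-3)^r = -2·(-(-2)^r + (-3)^r) − (-3)^r = -(-2)^{r+1} − 2·(-3)^r − (-3)^r = -(-2)^{r+1} − 3·(-3)^r = -(-2)^{r+1} + (-3)^{r+1}.
Hence P(n) = -(-2)^n + (-3)^n for every n ≥ 1, by induction.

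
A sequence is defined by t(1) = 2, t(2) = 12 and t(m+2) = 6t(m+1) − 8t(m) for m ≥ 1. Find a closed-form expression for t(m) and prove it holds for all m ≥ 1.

Claim: t(m) = 4^m − 2^m.

Base cases: t(1) = 2 and 4^1 − 2^1 = 2; t(2) = 12 and 4^2 − 2^2 = 12.
Assume t(i) = 4^i − 2^i for all 1 ≤ i ≤ j, where j ≥ 2.
Then t(j+1) = 6t(j) − 8t(j−1) = 6·(4^j − 2^j) − 8·(4^{j−1} − 2^{j−1}) = (6·4 − 8)4^{j−1} − (6·2 − 8)2^{j−1} = 16·4^{j−1} − 4·2^{j−1} = 4^{j+1} − 2^{j+1}.
This completes the inductive step, so t(m) = 4^m − 2^m for all m ≥ 1.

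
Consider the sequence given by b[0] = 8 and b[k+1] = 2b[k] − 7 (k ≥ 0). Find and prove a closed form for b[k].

Claim: b[k] = 2^k + 7.

Base case: b[0] = 8, and 2^0 + 7 = 1 + 7 = 8.
Assume b[r] = 2^r + 7 for some r ≥ 0.
Then b[r+1] = 2b[r] − 7 = 2·(2^r + 7) − 7 = 2^{r+1} + 14 − 7 = 2^{r+1} + 7.
By induction, b[k] = 2^k + 7 for all k ≥ 0.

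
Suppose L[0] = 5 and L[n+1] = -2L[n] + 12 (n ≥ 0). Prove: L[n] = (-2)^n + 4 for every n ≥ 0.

Base case: L[0] = 5, and (-2)^0 + 4 = 1 + 4 = 5.
Assume L[m] = (-2)^m + 4 for some m ≥ 0.
Then L[m+1] = -2L[m] + 12 = -2·((-2)^m + 4) + 12 = -2·(-2)^m − 8 + 12 = (-2)^{m+1} + 4.
So the formula holds for m+1, and by induction L[n] = (-2)^n + 4 for all n ≥ 0.

L[n] = (-2)^n + 4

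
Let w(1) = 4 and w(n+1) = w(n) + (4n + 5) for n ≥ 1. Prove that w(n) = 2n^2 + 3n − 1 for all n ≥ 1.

Base case: w(1) = 4, and 2·1^2 + 3·1 − 1 = 4.
Assume w(r) = 2r^2 + 3r − 1.
Then w(r+1) = w(r) + (4r + 5) = (2r^2 + 3r − 1) + (4r + 5) = 2r^2 + 7r + 4,
and 2·(r+1)^2 + 3·(r+1) − 1 = 2r^2 + 7r + 4.
By induction, w(n) = 2n^2 + 3n − 1 for all n ≥ 1.

w(n) = 2n^2 + 3n − 1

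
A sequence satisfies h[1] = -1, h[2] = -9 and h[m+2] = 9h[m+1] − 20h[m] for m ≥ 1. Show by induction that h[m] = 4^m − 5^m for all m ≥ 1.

Base cases: h[1] = -1 and 4^1 − 5^1 = -1; h[2] = -9 and 4^2 − 5^2 = -9.
Assume h[i] = 4^i − 5^i for all 1 ≤ i ≤ j, where j ≥ 2.
Then h[j+1] = 9h[j] − 20h[j−1] = 9·(4^j − 5^j) − 20·(4^{j−1} − 5^{j−1}) = (9·4 − 20)4^{j−1} − (9·5 − 20)5^{j−1} = 16·4^{j−1} − 25·5^{j−1} = 4^{j+1} − 5^{j+1}.
By strong induction, h[m] = 4^m − 5^m for all m ≥ 1.

h[m] = 4^m − 5^m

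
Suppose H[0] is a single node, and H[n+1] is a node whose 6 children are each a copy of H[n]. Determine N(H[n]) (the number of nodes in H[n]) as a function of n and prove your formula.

Claim: N(H[n]) = (6^{n+1} − 1)/5.

Base case: N(H[0]) = 1, and (6^{0+1} − 1)/5 = 1.
Assume N(H[j]) = (6^{j+1} − 1)/5.
Then N(H[j+1]) = 1 + 6N(H[j]) = 1 + 6·(6^{j+1} − 1)/5 = 1 + (6^{j+2} − 6)/5 = (5 + 6^{j+2} − 6)/5 = (6^{j+2} − 1)/5.
This completes the inductive step, so N(H[n]) = (6^{n+1} − 1)/5 for all n ≥ 0.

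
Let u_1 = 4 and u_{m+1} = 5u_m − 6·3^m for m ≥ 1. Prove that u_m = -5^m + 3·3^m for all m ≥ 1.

Base case: u_1 = 4, and -5^1 + 3·3^1 = -5 + 9 = 4.
Assume u_k = -5^k + 3·3^k for some k ≥ 1.
Then u_{k+1} = 5u_k − 6·3^k = 5·(-5^k + 3·3^k) − 6·3^k = -5^{k+1} + 15·3^k − 6·3^k = -5^{k+1} + 9·3^k = -5^{k+1} + 3·3^{k+1}.
This completes the inductive step, so u_m = -5^m + 3·3^m for all m ≥ 1.

u_m = -5^m + 3·3^m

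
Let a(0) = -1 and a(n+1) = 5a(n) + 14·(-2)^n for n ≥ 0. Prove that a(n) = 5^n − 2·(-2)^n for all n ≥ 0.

Base case: a(0) = -1, and 5^0 − 2·(-2)^0 = 1 − 2 = -1.
Assume a(r) = 5^r − 2·(-2)^r for some r ≥ 0.
Then a(r+1) = 5a(r) + 14·(-2)^r = 5·(5^r − 2·(-2)^r) + 14·(-2)^r = 5^{r+1} − 10·(-2)^r + 14·(-2)^r = 5^{r+1} + 4·(-2)^r = 5^{r+1} − 2·(-2)^{r+1}.
This completes the inductive step, so a(n) = 5^n − 2·(-2)^n for all n ≥ 0.

a(n) = 5^n − 2·(-2)^n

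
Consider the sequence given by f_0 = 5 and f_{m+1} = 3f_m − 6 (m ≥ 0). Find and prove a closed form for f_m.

Claim: f_m = 2·3^m + 3.

Base case: f_0 = 5, and 2·3^0 + 3 = 2 + 3 = 5.
Assume f_r = 2·3^r + 3 for some r ≥ 0.
Then f_{r+1} = 3f_r − 6 = 3·(2·3^r + 3) − 6 = 6·3^r + 9 − 6 = 2·3^{r+1} + 3.
So the formula holds for r+1, and by induction f_m = 2·3^m + 3 for all m ≥ 0.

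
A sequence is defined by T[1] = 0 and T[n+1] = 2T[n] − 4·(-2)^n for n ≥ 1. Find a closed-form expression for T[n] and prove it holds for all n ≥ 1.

Claim: T[n] = 2^n + (-2)^n.

Base case: T[1] = 0, and 2^1 + (-2)^1 = 2 − 2 = 0.
Assume T[r] = 2^r + (-2)^r for some r ≥ 1.
Then T[r+1] = 2T[r] − 4·(-2)^r = 2·(2^r + (-2)^r) − 4·(-2)^r = 2^{r+1} + 2·(-2)^r − 4·(-2)^r = 2^{r+1} − 2·(-2)^r = 2^{r+1} + (-2)^{r+1}.
This completes the inductive step, so T[n] = 2^n + (-2)^n for all n ≥ 1.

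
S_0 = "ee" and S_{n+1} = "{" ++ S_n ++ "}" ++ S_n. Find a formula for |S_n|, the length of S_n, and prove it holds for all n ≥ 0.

Claim: |S_n| = 2^{n+2} − 2.

Base case: |S_0| = 2, and 2^{0+2} − 2 = 2.
Assume |S_k| = 2^{k+2} − 2.
Then |S_{k+1}| = 1 + |S_k| + 1 + |S_k| = 2|S_k| + 2 = 2(2^{k+2} − 2) + 2 = 2^{k+3} − 4 + 2 = 2^{k+3} − 2.
By induction, |S_n| = 2^{n+2} − 2 for all n ≥ 0.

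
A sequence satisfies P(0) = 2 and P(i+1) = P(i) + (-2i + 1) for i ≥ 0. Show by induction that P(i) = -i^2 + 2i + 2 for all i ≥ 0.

Base case: P(0) = 2, and -0^2 + 2·0 + 2 = 2.
Assume P(j) = -j^2 + 2j + 2.
Then P(j+1) = P(j) + (-2j + 1) = (-j^2 + 2j + 2) + (-2j + 1) = -j^2 + 3,
and -(j+1)^2 + 2·(j+1) + 2 = -j^2 + 3.
By induction, P(i) = -i^2 + 2i + 2 for all i ≥ 0.

P(i) = -i^2 + 2i + 2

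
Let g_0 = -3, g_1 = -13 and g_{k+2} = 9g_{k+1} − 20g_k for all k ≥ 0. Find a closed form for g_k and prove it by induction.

Claim: g_k = -5^k − 2·4^k.

Base cases: g_0 = -3 and -5^0 − 2·4^0 = -3; g_1 = -13 and -5^1 − 2·4^1 = -13.
Assume g_i = -5^i − 2·4^i for all 0 ≤ i ≤ j, where j ≥ 1.
Then g_{j+1} = 9g_j − 20g_{j−1} = 9·(-5^j − 2·4^j) − 20·(-5^{j−1} − 2·4^{j−1}) = -(9·5 − 20)5^{j−1} − 2·(9·4 − 20)4^{j−1} = -25·5^{j−1} − 32·4^{j−1} = -5^{j+1} − 2·4^{j+1}.
This completes the inductive step, so g_k = -5^k − 2·4^k for all k ≥ 0.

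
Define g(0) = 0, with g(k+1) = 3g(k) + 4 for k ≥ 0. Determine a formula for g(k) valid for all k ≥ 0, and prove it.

Claim: g(k) = 2·3^k − 2.

Base case: g(0) = 0, and 2·3^0 − 2 = 2 − 2 = 0.
Assume g(m) = 2·3^m − 2 for some m ≥ 0.
Then g(m+1) = 3g(m) + 4 = 3·(2·3^m − 2) + 4 = 6·3^m − 6 + 4 = 2·3^{m+1} − 2.
This completes the inductive step, so g(k) = 2·3^k − 2 for all k ≥ 0.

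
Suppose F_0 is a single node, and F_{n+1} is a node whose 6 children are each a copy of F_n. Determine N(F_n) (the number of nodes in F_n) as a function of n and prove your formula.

Claim: N(F_n) = (6^{n+1} − 1)/5.

Base case: N(F_0) = 1, and (6^{0+1} − 1)/5 = 1.
Assume N(F_j) = (6^{j+1} − 1)/5.
Then N(F_{j+1}) = 1 + 6N(F_j) = 1 + 6·(6^{j+1} − 1)/5 = 1 + (6^{j+2} − 6)/5 = (5 + 6^{j+2} − 6)/5 = (6^{j+2} − 1)/5.
So the formula holds for j+1, and by induction N(F_n) = (6^{n+1} − 1)/5 for all n ≥ 0.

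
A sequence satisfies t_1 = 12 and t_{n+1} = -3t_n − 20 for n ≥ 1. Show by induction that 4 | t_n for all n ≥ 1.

Base case: t_1 = 12 = 4·3, so 4 | t_1.
Assume 4 | t_m, so t_m = 4s for some integer s.
Then t_{m+1} = -3t_m − 20 = -3·(4s) − 20 = 4(-3s − 5), so 4 | t_{m+1}.
By induction, 4 | t_n for all n ≥ 1.

4 | t_n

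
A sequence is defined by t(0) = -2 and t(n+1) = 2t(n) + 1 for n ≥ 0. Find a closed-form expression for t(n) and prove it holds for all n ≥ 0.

Claim: t(n) = -2^n − 1.

Base case: t(0) = -2, and -2^0 − 1 = -1 − 1 = -2.
Assume t(k) = -2^k − 1 for some k ≥ 0.
Then t(k+1) = 2t(k) + 1 = 2·(-2^k − 1) + 1 = -2^{k+1} − 2 + 1 = -2^{k+1} − 1.
By induction, t(n) = -2^n − 1 for all n ≥ 0.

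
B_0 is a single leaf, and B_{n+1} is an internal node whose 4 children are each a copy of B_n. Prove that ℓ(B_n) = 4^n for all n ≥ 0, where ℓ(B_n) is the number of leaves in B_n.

Base case: ℓ(B_0) = 1, and 4^0 = 1.
Assume ℓ(B_j) = 4^j.
Then ℓ(B_{j+1}) = 4·ℓ(B_j) = 4·4^j = 4^{j+1}.
This completes the inductive step, so ℓ(B_n) = 4^n for all n ≥ 0.

ℓ(B_n) = 4^n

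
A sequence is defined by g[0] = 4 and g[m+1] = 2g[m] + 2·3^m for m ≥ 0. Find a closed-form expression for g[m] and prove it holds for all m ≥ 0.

Claim: g[m] = 2·2^m + 2·3^m.

Base case: g[0] = 4, and 2·2^0 + 2·3^0 = 2 + 2 = 4.
Assume g[k] = 2·2^k + 2·3^k for some k ≥ 0.
Then g[k+1] = 2g[k] + 2·3^k = 2·(2·2^k + 2·3^k) + 2·3^k = 2·2^{k+1} + 4·3^k + 2·3^k = 2·2^{k+1} + 6·3^k = 2·2^{k+1} + 2·3^{k+1}.
Hence g[m] = 2·2^m + 2·3^m for every m ≥ 0, by induction.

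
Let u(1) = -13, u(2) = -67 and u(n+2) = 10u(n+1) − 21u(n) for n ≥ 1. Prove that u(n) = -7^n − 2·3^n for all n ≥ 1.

Base cases: u(1) = -13 and -7^1 − 2·3^1 = -13; u(2) = -67 and -7^2 − 2·3^2 = -67.
Assume u(i) = -7^i − 2·3^i for all 1 ≤ i ≤ j, where j ≥ 2.
Then u(j+1) = 10u(j) − 21u(j−1) = 10·(-7^j − 2·3^j) − 21·(-7^{j−1} − 2·3^{j−1}) = -(10·7 − 21)7^{j−1} − 2·(10·3 − 21)3^{j−1} = -49·7^{j−1} − 18·3^{j−1} = -7^{j+1} − 2·3^{j+1}.
So the formula holds for j+1, and by strong induction u(n) = -7^n − 2·3^n for all n ≥ 1.

u(n) = -7^n − 2·3^n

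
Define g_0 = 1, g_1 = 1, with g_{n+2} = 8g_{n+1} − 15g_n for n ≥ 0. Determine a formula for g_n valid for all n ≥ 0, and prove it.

Claim: g_n = 2·3^n − 5^n.

Base cases: g_0 = 1 and 2·3^0 − 5^0 = 1; g_1 = 1 and 2·3^1 − 5^1 = 1.
Assume g_j = 2·3^j − 5^j for all 0 ≤ j ≤ r, where r ≥ 1.
Then g_{r+1} = 8g_r − 15g_{r−1} = 8·(2·3^r − 5^r) − 15·(2·3^{r−1} − 5^{r−1}) = 2·(8·3 − 15)3^{r−1} − (8·5 − 15)5^{r−1} = 18·3^{r−1} − 25·5^{r−1} = 2·3^{r+1} − 5^{r+1}.
This completes the inductive step, so g_n = 2·3^n − 5^n for all n ≥ 0.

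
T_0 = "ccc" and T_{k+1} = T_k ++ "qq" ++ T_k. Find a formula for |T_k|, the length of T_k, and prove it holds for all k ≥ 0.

Claim: |T_k| = 5·2^k − 2.

Base case: |T_0| = 3, and 5·2^0 − 2 = 3.
Assume |T_r| = 5·2^r − 2.
Then |T_{r+1}| = |T_r| + 2 + |T_r| = 2|T_r| + 2 = 2(5·2^r − 2) + 2 = 5·2^{r+1} − 4 + 2 = 5·2^{r+1} − 2.
Hence |T_k| = 5·2^k − 2 for every k ≥ 0, by induction.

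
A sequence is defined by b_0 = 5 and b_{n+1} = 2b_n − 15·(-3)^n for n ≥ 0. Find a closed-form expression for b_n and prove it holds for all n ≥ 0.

Claim: b_n = 2·2^n + 3·(-3)^n.

Base case: b_0 = 5, and 2·2^0 + 3·(-3)^0 = 2 + 3 = 5.
Assume b_r = 2·2^r + 3·(-3)^r for some r ≥ 0.
Then b_{r+1} = 2b_r − 15·(-3)^r = 2·(2·2^r + 3·(-3)^r) − 15·(-3)^r = 2·2^{r+1} + 6·(-3)^r − 15·(-3)^r = 2·2^{r+1} − 9·(-3)^r = 2·2^{r+1} + 3·(-3)^{r+1}.
So the formula holds for r+1, and by induction b_n = 2·2^n + 3·(-3)^n for all n ≥ 0.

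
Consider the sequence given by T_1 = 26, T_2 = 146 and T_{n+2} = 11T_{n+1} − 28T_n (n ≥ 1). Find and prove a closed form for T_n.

Claim: T_n = 3·4^n + 2·7^n.

Base cases: T_1 = 26 and 3·4^1 + 2·7^1 = 26; T_2 = 146 and 3·4^2 + 2·7^2 = 146.
Assume T_j = 3·4^j + 2·7^j for all 1 ≤ j ≤ k, where k ≥ 2.
Then T_{k+1} = 11T_k − 28T_{k−1} = 11·(3·4^k + 2·7^k) − 28·(3·4^{k−1} + 2·7^{k−1}) = 3·(11·4 − 28)4^{k−1} + 2·(11·7 − 28)7^{k−1} = 48·4^{k−1} + 98·7^{k−1} = 3·4^{k+1} + 2·7^{k+1}.
This completes the inductive step, so T_n = 3·4^n + 2·7^n for all n ≥ 1.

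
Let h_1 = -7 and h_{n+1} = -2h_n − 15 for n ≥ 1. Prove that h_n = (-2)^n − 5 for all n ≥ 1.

Base case: h_1 = -7, and (-2)^1 − 5 = -2 − 5 = -7.
Assume h_k = (-2)^k − 5 for some k ≥ 1.
Then h_{k+1} = -2h_k − 15 = -2·((-2)^k − 5) − 15 = -2·(-2)^k + 10 − 15 = (-2)^{k+1} − 5.
This completes the inductive step, so h_n = (-2)^n − 5 for all n ≥ 1.

h_n = (-2)^n − 5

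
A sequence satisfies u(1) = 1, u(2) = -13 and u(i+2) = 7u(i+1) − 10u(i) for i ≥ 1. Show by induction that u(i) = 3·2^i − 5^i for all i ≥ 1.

Base cases: u(1) = 1 and 3·2^1 − 5^1 = 1; u(2) = -13 and 3·2^2 − 5^2 = -13.
Assume u(j) = 3·2^j − 5^j for all 1 ≤ j ≤ r, where r ≥ 2.
Then u(r+1) = 7u(r) − 10u(r−1) = 7·(3·2^r − 5^r) − 10·(3·2^{r−1} − 5^{r−1}) = 3·(7·2 − 10)2^{r−1} − (7·5 − 10)5^{r−1} = 12·2^{r−1} − 25·5^{r−1} = 3·2^{r+1} − 5^{r+1}.
By strong induction, u(i) = 3·2^i − 5^i for all i ≥ 1.

u(i) = 3·2^i − 5^i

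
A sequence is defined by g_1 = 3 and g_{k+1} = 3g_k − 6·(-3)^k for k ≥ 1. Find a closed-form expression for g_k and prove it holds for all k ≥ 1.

Claim: g_k = 2·3^k + (-3)^k.

Base case: g_1 = 3, and 2·3^1 + (-3)^1 = 6 − 3 = 3.
Assume g_j = 2·3^j + (-3)^j for some j ≥ 1.
Then g_{j+1} = 3g_j − 6·(-3)^j = 3·(2·3^j + (-3)^j) − 6·(-3)^j = 2·3^{j+1} + 3·(-3)^j − 6·(-3)^j = 2·3^{j+1} − 3·(-3)^j = 2·3^{j+1} + (-3)^{j+1}.
By induction, g_k = 2·3^k + (-3)^k for all k ≥ 1.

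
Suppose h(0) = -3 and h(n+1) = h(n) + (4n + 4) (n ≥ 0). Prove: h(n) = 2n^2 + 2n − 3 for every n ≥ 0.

Base case: h(0) = -3, and 2·0^2 + 2·0 − 3 = -3.
Assume h(j) = 2j^2 + 2j − 3.
Then h(j+1) = h(j) + (4j + 4) = (2j^2 + 2j − 3) + (4j + 4) = 2j^2 + 6j + 1,
and 2·(j+1)^2 + 2·(j+1) − 3 = 2j^2 + 6j + 1.
By induction, h(n) = 2n^2 + 2n − 3 for all n ≥ 0.

h(n) = 2n^2 + 2n − 3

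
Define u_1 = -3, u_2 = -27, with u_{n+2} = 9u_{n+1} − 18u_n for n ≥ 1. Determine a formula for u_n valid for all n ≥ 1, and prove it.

Claim: u_n = -6^n + 3^n.

Base cases: u_1 = -3 and -6^1 + 3^1 = -3; u_2 = -27 and -6^2 + 3^2 = -27.
Assume u_j = -6^j + 3^j for all 1 ≤ j ≤ m, where m ≥ 2.
Then u_{m+1} = 9u_m − 18u_{m−1} = 9·(-6^m + 3^m) − 18·(-6^{m−1} + 3^{m−1}) = -(9·6 − 18)6^{m−1} + (9·3 − 18)3^{m−1} = -36·6^{m−1} + 9·3^{m−1} = -6^{m+1} + 3^{m+1}.
So the formula holds for m+1, and by strong induction u_n = -6^n + 3^n for all n ≥ 1.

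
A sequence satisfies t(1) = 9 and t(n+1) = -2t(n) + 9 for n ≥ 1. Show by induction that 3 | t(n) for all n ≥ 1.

Base case: t(1) = 9 = 3·3, so 3 | t(1).
Assume 3 | t(m), so t(m) = 3s for some integer s.
Then t(m+1) = -2t(m) + 9 = -2·(3s) + 9 = 3(-2s + 3), so 3 | t(m+1).
Hence 3 | t(n) for every n ≥ 1, by induction.

3 | t(n)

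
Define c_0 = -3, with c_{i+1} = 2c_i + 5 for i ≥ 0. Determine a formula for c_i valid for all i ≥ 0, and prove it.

Claim: c_i = 2^{i+1} − 5.

Base case: c_0 = -3, and 2^{0+1} − 5 = 2 − 5 = -3.
Assume c_r = 2^{r+1} − 5 for some r ≥ 0.
Then c_{r+1} = 2c_r + 5 = 2·(2^{r+1} − 5) + 5 = 2^{r+2} − 10 + 5 = 2^{r+2} − 5.
Hence c_i = 2^{i+1} − 5 for every i ≥ 0, by induction.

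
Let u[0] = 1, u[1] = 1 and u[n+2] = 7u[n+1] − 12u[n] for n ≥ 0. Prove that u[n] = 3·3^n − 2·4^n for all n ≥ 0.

Base cases: u[0] = 1 and 3·3^0 − 2·4^0 = 1; u[1] = 1 and 3·3^1 − 2·4^1 = 1.
Assume u[j] = 3·3^j − 2·4^j for all 0 ≤ j ≤ r, where r ≥ 1.
Then u[r+1] = 7u[r] − 12u[r−1] = 7·(3·3^r − 2·4^r) − 12·(3·3^{r−1} − 2·4^{r−1}) = 3·(7·3 − 12)3^{r−1} − 2·(7·4 − 12)4^{r−1} = 27·3^{r−1} − 32·4^{r−1} = 3·3^{r+1} − 2·4^{r+1}.
So the formula holds for r+1, and by strong induction u[n] = 3·3^n − 2·4^n for all n ≥ 0.

u[n] = 3·3^n − 2·4^n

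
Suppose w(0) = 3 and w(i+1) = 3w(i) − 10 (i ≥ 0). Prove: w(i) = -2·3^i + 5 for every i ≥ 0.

Base case: w(0) = 3, and -2·3^0 + 5 = -2 + 5 = 3.
Assume w(r) = -2·3^r + 5 for some r ≥ 0.
Then w(r+1) = 3w(r) − 10 = 3·(-2·3^r + 5) − 10 = -6·3^r + 15 − 10 = -2·3^{r+1} + 5.
So the formula holds for r+1, and by induction w(i) = -2·3^i + 5 for all i ≥ 0.

w(i) = -2·3^i + 5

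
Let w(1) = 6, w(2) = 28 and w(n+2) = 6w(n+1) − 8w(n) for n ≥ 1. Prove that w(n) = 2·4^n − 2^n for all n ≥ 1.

Base cases: w(1) = 6 and 2·4^1 − 2^1 = 6; w(2) = 28 and 2·4^2 − 2^2 = 28.
Assume w(i) = 2·4^i − 2^i for all 1 ≤ i ≤ j, where j ≥ 2.
Then w(j+1) = 6w(j) − 8w(j−1) = 6·(2·4^j − 2^j) − 8·(2·4^{j−1} − 2^{j−1}) = 2·(6·4 − 8)4^{j−1} − (6·2 − 8)2^{j−1} = 32·4^{j−1} − 4·2^{j−1} = 2·4^{j+1} − 2^{j+1}.
By strong induction, w(n) = 2·4^n − 2^n for all n ≥ 1.

w(n) = 2·4^n − 2^n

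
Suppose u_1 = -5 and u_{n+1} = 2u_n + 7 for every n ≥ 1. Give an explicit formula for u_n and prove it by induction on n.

Claim: u_n = 2^n − 7.

Base case: u_1 = -5, and 2^1 − 7 = 2 − 7 = -5.
Assume u_r = 2^r − 7 for some r ≥ 1.
Then u_{r+1} = 2u_r + 7 = 2·(2^r − 7) + 7 = 2^{r+1} − 14 + 7 = 2^{r+1} − 7.
This completes the inductive step, so u_n = 2^n − 7 for all n ≥ 1.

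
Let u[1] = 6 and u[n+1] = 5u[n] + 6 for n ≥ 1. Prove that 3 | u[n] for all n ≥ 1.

Base case: u[1] = 6 = 3·2, so 3 | u[1].
Assume 3 | u[r], so u[r] = 3t for some integer t.
Then u[r+1] = 5u[r] + 6 = 5·(3t) + 6 = 3(5t + 2), so 3 | u[r+1].
So the property holds for r+1, and by induction 3 | u[n] for all n ≥ 1.

3 | u[n]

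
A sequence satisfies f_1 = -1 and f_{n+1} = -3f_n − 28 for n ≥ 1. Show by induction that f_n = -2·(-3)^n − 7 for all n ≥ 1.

Base case: f_1 = -1, and -2·(-3)^1 − 7 = 6 − 7 = -1.
Assume f_r = -2·(-3)^r − 7 for some r ≥ 1.
Then f_{r+1} = -3f_r − 28 = -3·(-2·(-3)^r − 7) − 28 = 6·(-3)^r + 21 − 28 = -2·(-3)^{r+1} − 7.
By induction, f_n = -2·(-3)^n − 7 for all n ≥ 1.

f_n = -2·(-3)^n − 7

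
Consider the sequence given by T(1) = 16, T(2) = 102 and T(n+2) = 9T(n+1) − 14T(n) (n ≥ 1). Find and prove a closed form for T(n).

Claim: T(n) = 2·7^n + 2^n.

Base cases: T(1) = 16 and 2·7^1 + 2^1 = 16; T(2) = 102 and 2·7^2 + 2^2 = 102.
Assume T(j) = 2·7^j + 2^j for all 1 ≤ j ≤ r, where r ≥ 2.
Then T(r+1) = 9T(r) − 14T(r−1) = 9·(2·7^r + 2^r) − 14·(2·7^{r−1} + 2^{r−1}) = 2·(9·7 − 14)7^{r−1} + (9·2 − 14)2^{r−1} = 98·7^{r−1} + 4·2^{r−1} = 2·7^{r+1} + 2^{r+1}.
So the formula holds for r+1, and by strong induction T(n) = 2·7^n + 2^n for all n ≥ 1.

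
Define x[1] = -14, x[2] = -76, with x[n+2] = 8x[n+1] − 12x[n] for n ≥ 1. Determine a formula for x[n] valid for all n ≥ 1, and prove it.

Claim: x[n] = -2^n − 2·6^n.

Base cases: x[1] = -14 and -2^1 − 2·6^1 = -14; x[2] = -76 and -2^2 − 2·6^2 = -76.
Assume x[i] = -2^i − 2·6^i for all 1 ≤ i ≤ j, where j ≥ 2.
Then x[j+1] = 8x[j] − 12x[j−1] = 8·(-2^j − 2·6^j) − 12·(-2^{j−1} − 2·6^{j−1}) = -(8·2 − 12)2^{j−1} − 2·(8·6 − 12)6^{j−1} = -4·2^{j−1} − 72·6^{j−1} = -2^{j+1} − 2·6^{j+1}.
Hence x[n] = -2^n − 2·6^n for every n ≥ 1, by strong induction.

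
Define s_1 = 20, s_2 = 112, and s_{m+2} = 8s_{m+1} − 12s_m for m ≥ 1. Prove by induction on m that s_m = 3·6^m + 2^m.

Base cases: s_1 = 20 and 3·6^1 + 2^1 = 20; s_2 = 112 and 3·6^2 + 2^2 = 112.
Assume s_i = 3·6^i + 2^i for all 1 ≤ i ≤ j, where j ≥ 2.
Then s_{j+1} = 8s_j − 12s_{j−1} = 8·(3·6^j + 2^j) − 12·(3·6^{j−1} + 2^{j−1}) = 3·(8·6 − 12)6^{j−1} + (8·2 − 12)2^{j−1} = 108·6^{j−1} + 4·2^{j−1} = 3·6^{j+1} + 2^{j+1}.
Hence s_m = 3·6^m + 2^m for every m ≥ 1, by strong induction.

s_m = 3·6^m + 2^m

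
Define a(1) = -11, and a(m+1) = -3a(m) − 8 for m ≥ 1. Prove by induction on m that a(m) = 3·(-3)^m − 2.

Base case: a(1) = -11, and 3·(-3)^1 − 2 = -9 − 2 = -11.
Assume a(r) = 3·(-3)^r − 2 for some r ≥ 1.
Then a(r+1) = -3a(r) − 8 = -3·(3·(-3)^r − 2) − 8 = -9·(-3)^r + 6 − 8 = 3·(-3)^{r+1} − 2.
By induction, a(m) = 3·(-3)^m − 2 for all m ≥ 1.

a(m) = 3·(-3)^m − 2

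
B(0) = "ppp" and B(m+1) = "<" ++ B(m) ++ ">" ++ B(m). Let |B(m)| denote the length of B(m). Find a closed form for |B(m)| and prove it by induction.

Claim: |B(m)| = 5·2^m − 2.

Base case: |B(0)| = 3, and 5·2^0 − 2 = 3.
Assume |B(r)| = 5·2^r − 2.
Then |B(r+1)| = 1 + |B(r)| + 1 + |B(r)| = 2|B(r)| + 2 = 2(5·2^r − 2) + 2 = 5·2^{r+1} − 4 + 2 = 5·2^{r+1} − 2.
So the formula holds for r+1, and by induction |B(m)| = 5·2^m − 2 for all m ≥ 0.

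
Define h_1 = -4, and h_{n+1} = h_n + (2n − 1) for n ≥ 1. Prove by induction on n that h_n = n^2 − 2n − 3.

Base case: h_1 = -4, and 1^2 − 2·1 − 3 = -4.
Assume h_k = k^2 − 2k − 3.
Then h_{k+1} = h_k + (2k − 1) = (k^2 − 2k − 3) + (2k − 1) = k^2 − 4,
and (k+1)^2 − 2·(k+1) − 3 = k^2 − 4.
This completes the inductive step, so h_n = n^2 − 2n − 3 for all n ≥ 1.

h_n = n^2 − 2n − 3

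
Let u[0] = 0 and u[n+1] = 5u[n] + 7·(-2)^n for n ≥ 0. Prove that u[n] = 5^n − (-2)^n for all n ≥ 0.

Base case: u[0] = 0, and 5^0 − (-2)^0 = 1 − 1 = 0.
Assume u[k] = 5^k − (-2)^k for some k ≥ 0.
Then u[k+1] = 5u[k] + 7·(-2)^k = 5·(5^k − (-2)^k) + 7·(-2)^k = 5^{k+1} − 5·(-2)^k + 7·(-2)^k = 5^{k+1} + 2·(-2)^k = 5^{k+1} − (-2)^{k+1}.
This completes the inductive step, so u[n] = 5^n − (-2)^n for all n ≥ 0.

u[n] = 5^n − (-2)^n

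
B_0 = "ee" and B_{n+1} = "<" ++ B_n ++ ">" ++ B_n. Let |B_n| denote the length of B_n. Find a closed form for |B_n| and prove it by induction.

Claim: |B_n| = 2^{n+2} − 2.

Base case: |B_0| = 2, and 2^{0+2} − 2 = 2.
Assume |B_j| = 2^{j+2} − 2.
Then |B_{j+1}| = 1 + |B_j| + 1 + |B_j| = 2|B_j| + 2 = 2(2^{j+2} − 2) + 2 = 2^{j+3} − 4 + 2 = 2^{j+3} − 2.
Hence |B_n| = 2^{n+2} − 2 for every n ≥ 0, by induction.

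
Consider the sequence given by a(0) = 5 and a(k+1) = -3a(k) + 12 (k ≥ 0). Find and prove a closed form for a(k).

Claim: a(k) = 2·(-3)^k + 3.

Base case: a(0) = 5, and 2·(-3)^0 + 3 = 2 + 3 = 5.
Assume a(r) = 2·(-3)^r + 3 for some r ≥ 0.
Then a(r+1) = -3a(r) + 12 = -3·(2·(-3)^r + 3) + 12 = -6·(-3)^r − 9 + 12 = 2·(-3)^{r+1} + 3.
So the formula holds for r+1, and by induction a(k) = 2·(-3)^k + 3 for all k ≥ 0.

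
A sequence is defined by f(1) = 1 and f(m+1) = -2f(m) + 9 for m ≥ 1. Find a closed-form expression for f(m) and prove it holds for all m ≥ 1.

Claim: f(m) = (-2)^m + 3.

Base case: f(1) = 1, and (-2)^1 + 3 = -2 + 3 = 1.
Assume f(r) = (-2)^r + 3 for some r ≥ 1.
Then f(r+1) = -2f(r) + 9 = -2·((-2)^r + 3) + 9 = -2·(-2)^r − 6 + 9 = (-2)^{r+1} + 3.
So the formula holds for r+1, and by induction f(m) = (-2)^m + 3 for all m ≥ 1.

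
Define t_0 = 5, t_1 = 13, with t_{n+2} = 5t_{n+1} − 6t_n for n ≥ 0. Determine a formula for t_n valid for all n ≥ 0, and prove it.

Claim: t_n = 3·3^n + 2·2^n.

Base cases: t_0 = 5 and 3·3^0 + 2·2^0 = 5; t_1 = 13 and 3·3^1 + 2·2^1 = 13.
Assume t_j = 3·3^j + 2·2^j for all 0 ≤ j ≤ m, where m ≥ 1.
Then t_{m+1} = 5t_m − 6t_{m−1} = 5·(3·3^m + 2·2^m) − 6·(3·3^{m−1} + 2·2^{m−1}) = 3·(5·3 − 6)3^{m−1} + 2·(5·2 − 6)2^{m−1} = 27·3^{m−1} + 8·2^{m−1} = 3·3^{m+1} + 2·2^{m+1}.
This completes the inductive step, so t_n = 3·3^n + 2·2^n for all n ≥ 0.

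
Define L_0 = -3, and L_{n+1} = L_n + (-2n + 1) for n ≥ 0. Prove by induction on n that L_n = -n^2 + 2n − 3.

Base case: L_0 = -3, and -0^2 + 2·0 − 3 = -3.
Assume L_k = -k^2 + 2k − 3.
Then L_{k+1} = L_k + (-2k + 1) = (-k^2 + 2k − 3) + (-2k + 1) = -k^2 − 2,
and -(k+1)^2 + 2·(k+1) − 3 = -k^2 − 2.
This completes the inductive step, so L_n = -n^2 + 2n − 3 for all n ≥ 0.

L_n = -n^2 + 2n − 3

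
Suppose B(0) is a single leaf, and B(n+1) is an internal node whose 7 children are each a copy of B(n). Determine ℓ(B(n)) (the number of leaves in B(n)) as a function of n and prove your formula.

Claim: ℓ(B(n)) = 7^n.

Base case: ℓ(B(0)) = 1, and 7^0 = 1.
Assume ℓ(B(r)) = 7^r.
Then ℓ(B(r+1)) = 7·ℓ(B(r)) = 7·7^r = 7^{r+1}.
By induction, ℓ(B(n)) = 7^n for all n ≥ 0.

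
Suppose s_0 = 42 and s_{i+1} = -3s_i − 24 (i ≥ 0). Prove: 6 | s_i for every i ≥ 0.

Base case: s_0 = 42 = 6·7, so 6 | s_0.
Assume 6 | s_j, so s_j = 6t for some integer t.
Then s_{j+1} = -3s_j − 24 = -3·(6t) − 24 = 6(-3t − 4), so 6 | s_{j+1}.
So the property holds for j+1, and by induction 6 | s_i for all i ≥ 0.

6 | s_i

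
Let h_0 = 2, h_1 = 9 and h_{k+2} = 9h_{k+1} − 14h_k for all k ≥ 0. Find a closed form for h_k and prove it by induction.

Claim: h_k = 2^k + 7^k.

Base cases: h_0 = 2 and 2^0 + 7^0 = 2; h_1 = 9 and 2^1 + 7^1 = 9.
Assume h_j = 2^j + 7^j for all 0 ≤ j ≤ m, where m ≥ 1.
Then h_{m+1} = 9h_m − 14h_{m−1} = 9·(2^m + 7^m) − 14·(2^{m−1} + 7^{m−1}) = (9·2 − 14)2^{m−1} + (9·7 − 14)7^{m−1} = 4·2^{m−1} + 49·7^{m−1} = 2^{m+1} + 7^{m+1}.
So the formula holds for m+1, and by strong induction h_k = 2^k + 7^k for all k ≥ 0.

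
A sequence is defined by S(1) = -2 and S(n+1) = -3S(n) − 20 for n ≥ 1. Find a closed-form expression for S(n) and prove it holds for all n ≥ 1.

Claim: S(n) = -(-3)^n − 5.

Base case: S(1) = -2, and -(-3)^1 − 5 = 3 − 5 = -2.
Assume S(m) = -(-3)^m − 5 for some m ≥ 1.
Then S(m+1) = -3S(m) − 20 = -3·(-(-3)^m − 5) − 20 = 3·(-3)^m + 15 − 20 = -(-3)^{m+1} − 5.
By induction, S(n) = -(-3)^n − 5 for all n ≥ 1.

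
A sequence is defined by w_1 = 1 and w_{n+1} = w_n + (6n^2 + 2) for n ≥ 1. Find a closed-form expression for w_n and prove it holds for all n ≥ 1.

Claim: w_n = 2n^3 − 3n^2 + 3n − 1.

Base case: w_1 = 1, and 2·1^3 − 3·1^2 + 3·1 − 1 = 1.
Assume w_r = 2r^3 − 3r^2 + 3r − 1.
Then w_{r+1} = w_r + (6r^2 + 2) = (2r^3 − 3r^2 + 3r − 1) + (6r^2 + 2) = 2r^3 + 3r^2 + 3r + 1,
and 2·(r+1)^3 − 3·(r+1)^2 + 3·(r+1) − 1 = 2r^3 + 3r^2 + 3r + 1.
Hence w_n = 2n^3 − 3n^2 + 3n − 1 for every n ≥ 1, by induction.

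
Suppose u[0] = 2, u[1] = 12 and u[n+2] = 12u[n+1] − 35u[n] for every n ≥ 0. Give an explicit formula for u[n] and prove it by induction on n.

Claim: u[n] = 7^n + 5^n.

Base cases: u[0] = 2 and 7^0 + 5^0 = 2; u[1] = 12 and 7^1 + 5^1 = 12.
Assume u[j] = 7^j + 5^j for all 0 ≤ j ≤ r, where r ≥ 1.
Then u[r+1] = 12u[r] − 35u[r−1] = 12·(7^r + 5^r) − 35·(7^{r−1} + 5^{r−1}) = (12·7 − 35)7^{r−1} + (12·5 − 35)5^{r−1} = 49·7^{r−1} + 25·5^{r−1} = 7^{r+1} + 5^{r+1}.
So the formula holds for r+1, and by strong induction u[n] = 7^n + 5^n for all n ≥ 0.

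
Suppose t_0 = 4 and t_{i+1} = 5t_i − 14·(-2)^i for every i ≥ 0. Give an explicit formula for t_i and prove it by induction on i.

Claim: t_i = 2·5^i + 2·(-2)^i.

Base case: t_0 = 4, and 2·5^0 + 2·(-2)^0 = 2 + 2 = 4.
Assume t_j = 2·5^j + 2·(-2)^j for some j ≥ 0.
Then t_{j+1} = 5t_j − 14·(-2)^j = 5·(2·5^j + 2·(-2)^j) − 14·(-2)^j = 2·5^{j+1} + 10·(-2)^j − 14·(-2)^j = 2·5^{j+1} − 4·(-2)^j = 2·5^{j+1} + 2·(-2)^{j+1}.
Hence t_i = 2·5^i + 2·(-2)^i for every i ≥ 0, by induction.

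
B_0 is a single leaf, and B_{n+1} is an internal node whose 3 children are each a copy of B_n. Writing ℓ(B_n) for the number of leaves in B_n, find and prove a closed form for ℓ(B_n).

Claim: ℓ(B_n) = 3^n.

Base case: ℓ(B_0) = 1, and 3^0 = 1.
Assume ℓ(B_r) = 3^r.
Then ℓ(B_{r+1}) = 3·ℓ(B_r) = 3·3^r = 3^{r+1}.
This completes the inductive step, so ℓ(B_n) = 3^n for all n ≥ 0.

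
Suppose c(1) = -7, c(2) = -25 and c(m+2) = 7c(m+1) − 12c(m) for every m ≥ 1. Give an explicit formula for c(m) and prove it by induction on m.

Claim: c(m) = -4^m − 3^m.

Base cases: c(1) = -7 and -4^1 − 3^1 = -7; c(2) = -25 and -4^2 − 3^2 = -25.
Assume c(j) = -4^j − 3^j for all 1 ≤ j ≤ r, where r ≥ 2.
Then c(r+1) = 7c(r) − 12c(r−1) = 7·(-4^r − 3^r) − 12·(-4^{r−1} − 3^{r−1}) = -(7·4 − 12)4^{r−1} − (7·3 − 12)3^{r−1} = -16·4^{r−1} − 9·3^{r−1} = -4^{r+1} − 3^{r+1}.
Hence c(m) = -4^m − 3^m for every m ≥ 1, by strong induction.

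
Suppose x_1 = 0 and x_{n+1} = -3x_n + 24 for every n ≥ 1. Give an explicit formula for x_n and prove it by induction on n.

Claim: x_n = 2·(-3)^n + 6.

Base case: x_1 = 0, and 2·(-3)^1 + 6 = -6 + 6 = 0.
Assume x_r = 2·(-3)^r + 6 for some r ≥ 1.
Then x_{r+1} = -3x_r + 24 = -3·(2·(-3)^r + 6) + 24 = -6·(-3)^r − 18 + 24 = 2·(-3)^{r+1} + 6.
So the formula holds for r+1, and by induction x_n = 2·(-3)^n + 6 for all n ≥ 1.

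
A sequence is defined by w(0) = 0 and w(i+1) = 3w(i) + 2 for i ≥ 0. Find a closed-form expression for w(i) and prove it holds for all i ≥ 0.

Claim: w(i) = 3^i − 1.

Base case: w(0) = 0, and 3^0 − 1 = 1 − 1 = 0.
Assume w(k) = 3^k − 1 for some k ≥ 0.
Then w(k+1) = 3w(k) + 2 = 3·(3^k − 1) + 2 = 3^{k+1} − 3 + 2 = 3^{k+1} − 1.
So the formula holds for k+1, and by induction w(i) = 3^i − 1 for all i ≥ 0.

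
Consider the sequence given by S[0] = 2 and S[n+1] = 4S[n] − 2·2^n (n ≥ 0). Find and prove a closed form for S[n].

Claim: S[n] = 4^n + 2^n.

Base case: S[0] = 2, and 4^0 + 2^0 = 1 + 1 = 2.
Assume S[k] = 4^k + 2^k for some k ≥ 0.
Then S[k+1] = 4S[k] − 2·2^k = 4·(4^k + 2^k) − 2·2^k = 4^{k+1} + 4·2^k − 2·2^k = 4^{k+1} + 2·2^k = 4^{k+1} + 2^{k+1}.
This completes the inductive step, so S[n] = 4^n + 2^n for all n ≥ 0.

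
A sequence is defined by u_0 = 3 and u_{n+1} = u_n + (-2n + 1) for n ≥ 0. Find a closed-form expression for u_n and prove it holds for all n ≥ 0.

Claim: u_n = -n^2 + 2n + 3.

Base case: u_0 = 3, and -0^2 + 2·0 + 3 = 3.
Assume u_m = -m^2 + 2m + 3.
Then u_{m+1} = u_m + (-2m + 1) = (-m^2 + 2m + 3) + (-2m + 1) = -m^2 + 4,
and -(m+1)^2 + 2·(m+1) + 3 = -m^2 + 4.
This completes the inductive step, so u_n = -n^2 + 2n + 3 for all n ≥ 0.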